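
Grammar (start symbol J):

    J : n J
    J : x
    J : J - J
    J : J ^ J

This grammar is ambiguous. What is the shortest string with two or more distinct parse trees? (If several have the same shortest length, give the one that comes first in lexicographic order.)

length 1: no string has ≥2 trees
length 2: no string has ≥2 trees
length 3: no string has ≥2 trees
length 4: n x - x has 2 parse trees

Two derivations of n x - x:
  J ⇒ n J ⇒ n J - J ⇒ n x - J ⇒ n x - x
  J ⇒ J - J ⇒ n J - J ⇒ n x - J ⇒ n x - x

n x - x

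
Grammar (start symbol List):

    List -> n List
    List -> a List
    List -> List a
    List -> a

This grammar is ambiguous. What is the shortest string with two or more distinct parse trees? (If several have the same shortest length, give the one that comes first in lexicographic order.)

length 1: no string has ≥2 trees
length 2: a a has 2 parse trees

Two derivations of a a:
  List ⇒ a List ⇒ a a
  List ⇒ List a ⇒ a a

a a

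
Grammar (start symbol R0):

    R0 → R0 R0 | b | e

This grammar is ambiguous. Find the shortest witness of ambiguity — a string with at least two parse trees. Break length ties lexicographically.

length 1: no string has ≥2 trees
length 2: no string has ≥2 trees
length 3: b b b has 2 parse trees

Two derivations of b b b:
  R0 ⇒ R0 R0 ⇒ R0 R0 R0 ⇒ b R0 R0 ⇒ b b R0 ⇒ b b b
  R0 ⇒ R0 R0 ⇒ b R0 ⇒ b R0 R0 ⇒ b b R0 ⇒ b b b

b b b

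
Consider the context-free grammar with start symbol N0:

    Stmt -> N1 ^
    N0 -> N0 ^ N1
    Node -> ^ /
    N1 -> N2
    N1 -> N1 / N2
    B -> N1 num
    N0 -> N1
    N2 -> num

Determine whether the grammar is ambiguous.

Unambiguous

Only N0, N1, N2 are reachable from N0; ignoring the rest: This is a standard precedence ladder (N0 over N1 over N2), with each level left-recursive on its own operator ('^' at N0, '/' at N1). That structure is LR(1), hence unambiguous.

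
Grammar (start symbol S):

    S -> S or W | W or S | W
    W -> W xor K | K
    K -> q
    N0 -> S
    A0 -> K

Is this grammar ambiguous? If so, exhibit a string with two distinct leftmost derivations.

Ambiguous

Witness: q or q

Derivation 1: S ⇒ S or W ⇒ W or W ⇒ K or W ⇒ q or W ⇒ q or K ⇒ q or q
Derivation 2: S ⇒ W or S ⇒ K or S ⇒ q or S ⇒ q or W ⇒ q or K ⇒ q or q

Two distinct leftmost derivations for the same string.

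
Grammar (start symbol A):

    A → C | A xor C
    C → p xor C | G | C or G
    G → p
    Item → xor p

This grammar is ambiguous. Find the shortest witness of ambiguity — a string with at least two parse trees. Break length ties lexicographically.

p xor p

length 1: no string has ≥2 trees
length 3: p xor p has 2 parse trees

Two derivations of p xor p:
  A ⇒ C ⇒ p xor C ⇒ p xor G ⇒ p xor p
  A ⇒ A xor C ⇒ C xor C ⇒ G xor C ⇒ p xor C ⇒ p xor G ⇒ p xor p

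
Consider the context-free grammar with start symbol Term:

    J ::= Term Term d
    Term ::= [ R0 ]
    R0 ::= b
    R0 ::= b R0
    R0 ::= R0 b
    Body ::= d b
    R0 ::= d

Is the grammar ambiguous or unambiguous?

Witness: [ b b ]

Derivation 1: Term ⇒ [ R0 ] ⇒ [ b R0 ] ⇒ [ b b ]
Derivation 2: Term ⇒ [ R0 ] ⇒ [ R0 b ] ⇒ [ b b ]

Two distinct leftmost derivations for the same string.

Ambiguous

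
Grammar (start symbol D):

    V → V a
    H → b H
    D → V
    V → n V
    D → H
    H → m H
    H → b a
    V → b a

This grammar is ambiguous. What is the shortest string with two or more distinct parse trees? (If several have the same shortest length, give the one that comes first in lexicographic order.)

b a

length 2: b a has 2 parse trees

Two derivations of b a:
  D ⇒ V ⇒ b a
  D ⇒ H ⇒ b a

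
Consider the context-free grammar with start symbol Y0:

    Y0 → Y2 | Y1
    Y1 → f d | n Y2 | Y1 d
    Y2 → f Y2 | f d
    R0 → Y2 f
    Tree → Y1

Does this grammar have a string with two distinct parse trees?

Witness: f d

Derivation 1: Y0 ⇒ Y2 ⇒ f d
Derivation 2: Y0 ⇒ Y1 ⇒ f d

Two distinct leftmost derivations for the same string.

Ambiguous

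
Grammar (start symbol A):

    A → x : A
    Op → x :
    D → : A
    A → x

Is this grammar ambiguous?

Unambiguous

(Op, D are unreachable from A, so their rules don't affect L(A).) Right-recursive list with a separator: after each atom, whether the separator follows determines the rule. One parse per string.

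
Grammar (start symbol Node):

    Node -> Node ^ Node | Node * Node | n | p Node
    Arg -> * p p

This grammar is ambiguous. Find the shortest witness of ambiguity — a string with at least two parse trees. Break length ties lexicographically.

length 1: no string has ≥2 trees
length 2: no string has ≥2 trees
length 3: no string has ≥2 trees
length 4: p n * n has 2 parse trees

Two derivations of p n * n:
  Node ⇒ Node * Node ⇒ p Node * Node ⇒ p n * Node ⇒ p n * n
  Node ⇒ p Node ⇒ p Node * Node ⇒ p n * Node ⇒ p n * n

p n * n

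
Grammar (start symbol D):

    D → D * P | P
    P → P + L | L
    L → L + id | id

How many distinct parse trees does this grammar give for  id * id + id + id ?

4

Parse trees for id * id + id + id:
  [D [D [P [L id]]] * [P [P [L id]] + [L [L id] + id]]]
  [D [D [P [L id]]] * [P [P [P [L id]] + [L id]] + [L id]]]
  [D [D [P [L id]]] * [P [P [L [L id] + id]] + [L id]]]
  [D [D [P [L id]]] * [P [L [L [L id] + id] + id]]]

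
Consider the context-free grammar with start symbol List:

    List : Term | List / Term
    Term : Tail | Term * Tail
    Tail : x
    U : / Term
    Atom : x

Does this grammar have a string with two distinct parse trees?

Only List, Term, Tail are reachable from List; ignoring the rest: List → List / Term | Term  ;  Term → Term * Tail | Tail  — a left-associative chain with Tail at the bottom. Each string factors uniquely by precedence.

Unambiguous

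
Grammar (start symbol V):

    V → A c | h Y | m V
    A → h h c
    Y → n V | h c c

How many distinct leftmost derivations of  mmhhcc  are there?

2

Parse trees for mmhhcc:
  [V m [V m [V [A h h c] c]]]
  [V m [V m [V h [Y h c c]]]]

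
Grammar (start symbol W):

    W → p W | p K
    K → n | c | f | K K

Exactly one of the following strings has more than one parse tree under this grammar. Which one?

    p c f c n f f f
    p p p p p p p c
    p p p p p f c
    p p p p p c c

p c f c n f f f: 132 trees
p p p p p p p c: 1 tree
p p p p p f c: 1 tree
p p p p p c c: 1 tree

p c f c n f f f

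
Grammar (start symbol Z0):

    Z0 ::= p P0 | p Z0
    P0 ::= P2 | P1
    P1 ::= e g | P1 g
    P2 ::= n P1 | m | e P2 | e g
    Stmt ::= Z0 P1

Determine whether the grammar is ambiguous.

Witness: p e g

Derivation 1: Z0 ⇒ p P0 ⇒ p P2 ⇒ p e g
Derivation 2: Z0 ⇒ p P0 ⇒ p P1 ⇒ p e g

Two distinct leftmost derivations for the same string.

Ambiguous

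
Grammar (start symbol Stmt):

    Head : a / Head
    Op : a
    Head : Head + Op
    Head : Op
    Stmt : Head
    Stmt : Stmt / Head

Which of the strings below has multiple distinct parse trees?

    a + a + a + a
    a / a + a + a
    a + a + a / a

a + a + a + a: 1 tree
a / a + a + a: 4 trees
a + a + a / a: 1 tree

a / a + a + a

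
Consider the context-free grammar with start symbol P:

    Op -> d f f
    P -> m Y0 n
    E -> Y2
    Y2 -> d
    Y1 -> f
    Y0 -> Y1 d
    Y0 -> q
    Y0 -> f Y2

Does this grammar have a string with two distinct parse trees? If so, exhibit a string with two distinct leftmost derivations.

Witness: m f d n

Derivation 1: P ⇒ m Y0 n ⇒ m Y1 d n ⇒ m f d n
Derivation 2: P ⇒ m Y0 n ⇒ m f Y2 n ⇒ m f d n

Two distinct leftmost derivations for the same string.

Ambiguous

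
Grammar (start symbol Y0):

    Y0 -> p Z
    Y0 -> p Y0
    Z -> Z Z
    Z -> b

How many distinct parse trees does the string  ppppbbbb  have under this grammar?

Parse trees for ppppbbbb:
  [Y0 p [Y0 p [Y0 p [Y0 p [Z [Z b] [Z [Z b] [Z [Z b] [Z b]]]]]]]]
  [Y0 p [Y0 p [Y0 p [Y0 p [Z [Z b] [Z [Z [Z b] [Z b]] [Z b]]]]]]]
  [Y0 p [Y0 p [Y0 p [Y0 p [Z [Z [Z b] [Z b]] [Z [Z b] [Z b]]]]]]]
  [Y0 p [Y0 p [Y0 p [Y0 p [Z [Z [Z b] [Z [Z b] [Z b]]] [Z b]]]]]]
  [Y0 p [Y0 p [Y0 p [Y0 p [Z [Z [Z [Z b] [Z b]] [Z b]] [Z b]]]]]]

5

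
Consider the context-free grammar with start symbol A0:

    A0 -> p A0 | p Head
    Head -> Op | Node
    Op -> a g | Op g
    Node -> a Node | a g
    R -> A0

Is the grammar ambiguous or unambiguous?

Witness: p a g

Derivation 1: A0 ⇒ p Head ⇒ p Op ⇒ p a g
Derivation 2: A0 ⇒ p Head ⇒ p Node ⇒ p a g

Two distinct leftmost derivations for the same string.

Ambiguous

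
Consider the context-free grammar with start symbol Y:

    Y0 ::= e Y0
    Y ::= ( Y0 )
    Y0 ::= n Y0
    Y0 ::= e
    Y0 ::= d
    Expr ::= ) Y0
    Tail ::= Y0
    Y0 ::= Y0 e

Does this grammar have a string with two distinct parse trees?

Ambiguous

Witness: ( e e )

Derivation 1: Y ⇒ ( Y0 ) ⇒ ( e Y0 ) ⇒ ( e e )
Derivation 2: Y ⇒ ( Y0 ) ⇒ ( Y0 e ) ⇒ ( e e )

Two distinct leftmost derivations for the same string.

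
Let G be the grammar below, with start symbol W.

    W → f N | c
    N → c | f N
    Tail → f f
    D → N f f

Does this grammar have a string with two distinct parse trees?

(Tail, D are unreachable from W, so their rules don't affect L(W).) Each reachable nonterminal has at most one production per leading terminal, and all productions are right-linear; the derivation is determined token-by-token.

Unambiguous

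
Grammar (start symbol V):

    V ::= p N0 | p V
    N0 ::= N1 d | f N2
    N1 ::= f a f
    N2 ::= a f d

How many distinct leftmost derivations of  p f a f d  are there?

Parse trees for p f a f d:
  [V p [N0 [N1 f a f] d]]
  [V p [N0 f [N2 a f d]]]

2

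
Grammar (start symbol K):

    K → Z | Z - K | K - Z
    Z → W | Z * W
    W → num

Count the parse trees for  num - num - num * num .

4

Parse trees for num - num - num * num:
  [K [Z [W num]] - [K [Z [W num]] - [K [Z [Z [W num]] * [W num]]]]]
  [K [Z [W num]] - [K [K [Z [W num]]] - [Z [Z [W num]] * [W num]]]]
  [K [K [Z [W num]] - [K [Z [W num]]]] - [Z [Z [W num]] * [W num]]]
  [K [K [K [Z [W num]]] - [Z [W num]]] - [Z [Z [W num]] * [W num]]]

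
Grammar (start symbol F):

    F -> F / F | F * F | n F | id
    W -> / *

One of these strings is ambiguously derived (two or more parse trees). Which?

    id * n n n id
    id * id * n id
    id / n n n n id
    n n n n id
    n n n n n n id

id * n n n id: 1 tree
id * id * n id: 2 trees
id / n n n n id: 1 tree
n n n n id: 1 tree
n n n n n n id: 1 tree

id * id * n id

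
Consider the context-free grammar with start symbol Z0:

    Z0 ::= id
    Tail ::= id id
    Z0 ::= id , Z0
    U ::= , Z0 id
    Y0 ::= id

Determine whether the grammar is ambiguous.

Unambiguous

Only Z0 is reachable from Z0; ignoring the rest: Right-recursive list with a separator: after each atom, whether the separator follows determines the rule. One parse per string.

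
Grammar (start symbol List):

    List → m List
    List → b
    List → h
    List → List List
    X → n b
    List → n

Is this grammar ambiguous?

Ambiguous

Witness: b b b

Derivation 1: List ⇒ List List ⇒ b List ⇒ b List List ⇒ b b List ⇒ b b b
Derivation 2: List ⇒ List List ⇒ List List List ⇒ b List List ⇒ b b List ⇒ b b b

Two distinct leftmost derivations for the same string.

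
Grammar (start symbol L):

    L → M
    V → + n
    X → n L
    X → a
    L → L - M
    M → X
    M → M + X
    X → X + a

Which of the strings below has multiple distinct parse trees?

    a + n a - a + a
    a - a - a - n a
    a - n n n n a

a + n a - a + a

a + n a - a + a: 6 trees
a - a - a - n a: 1 tree
a - n n n n a: 1 tree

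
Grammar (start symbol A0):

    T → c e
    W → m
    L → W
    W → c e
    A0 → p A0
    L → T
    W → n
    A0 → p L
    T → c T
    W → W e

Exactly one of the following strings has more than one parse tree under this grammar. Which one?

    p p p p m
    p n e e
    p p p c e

p p p c e

p p p p m: 1 tree
p n e e: 1 tree
p p p c e: 2 trees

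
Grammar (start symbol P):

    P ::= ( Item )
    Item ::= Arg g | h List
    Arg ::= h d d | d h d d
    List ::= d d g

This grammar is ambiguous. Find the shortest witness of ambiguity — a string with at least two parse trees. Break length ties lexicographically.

length 6: ( h d d g ) has 2 parse trees

Two derivations of ( h d d g ):
  P ⇒ ( Item ) ⇒ ( Arg g ) ⇒ ( h d d g )
  P ⇒ ( Item ) ⇒ ( h List ) ⇒ ( h d d g )

( h d d g )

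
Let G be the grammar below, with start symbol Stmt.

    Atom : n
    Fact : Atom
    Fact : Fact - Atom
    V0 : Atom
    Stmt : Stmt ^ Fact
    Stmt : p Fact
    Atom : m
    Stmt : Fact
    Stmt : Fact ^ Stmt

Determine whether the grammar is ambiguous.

Ambiguous

Witness: m ^ m

Derivation 1: Stmt ⇒ Stmt ^ Fact ⇒ Fact ^ Fact ⇒ Atom ^ Fact ⇒ m ^ Fact ⇒ m ^ Atom ⇒ m ^ m
Derivation 2: Stmt ⇒ Fact ^ Stmt ⇒ Atom ^ Stmt ⇒ m ^ Stmt ⇒ m ^ Fact ⇒ m ^ Atom ⇒ m ^ m

Two distinct leftmost derivations for the same string.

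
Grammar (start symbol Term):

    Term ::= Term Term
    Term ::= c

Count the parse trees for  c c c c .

Parse trees for c c c c:
  [Term [Term c] [Term [Term c] [Term [Term c] [Term c]]]]
  [Term [Term c] [Term [Term [Term c] [Term c]] [Term c]]]
  [Term [Term [Term c] [Term c]] [Term [Term c] [Term c]]]
  [Term [Term [Term c] [Term [Term c] [Term c]]] [Term c]]
  [Term [Term [Term [Term c] [Term c]] [Term c]] [Term c]]

5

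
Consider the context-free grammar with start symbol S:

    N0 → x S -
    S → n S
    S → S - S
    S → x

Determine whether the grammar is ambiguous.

Ambiguous

Witness: n x - x

Derivation 1: S ⇒ n S ⇒ n S - S ⇒ n x - S ⇒ n x - x
Derivation 2: S ⇒ S - S ⇒ n S - S ⇒ n x - S ⇒ n x - x

Two distinct leftmost derivations for the same string.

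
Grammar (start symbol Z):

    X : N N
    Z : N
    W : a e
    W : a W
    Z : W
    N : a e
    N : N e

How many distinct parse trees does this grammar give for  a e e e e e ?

1

Parse trees for a e e e e e:
  [Z [N [N [N [N [N a e] e] e] e] e]]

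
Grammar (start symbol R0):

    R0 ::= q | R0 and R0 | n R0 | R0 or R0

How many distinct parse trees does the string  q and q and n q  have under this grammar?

2

Parse trees for q and q and n q:
  [R0 [R0 q] and [R0 [R0 q] and [R0 n [R0 q]]]]
  [R0 [R0 [R0 q] and [R0 q]] and [R0 n [R0 q]]]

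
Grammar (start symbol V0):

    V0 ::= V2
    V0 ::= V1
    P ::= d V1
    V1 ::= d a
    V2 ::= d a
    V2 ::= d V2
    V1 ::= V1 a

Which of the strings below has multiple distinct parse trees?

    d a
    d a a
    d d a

d a

d a: 2 trees
d a a: 1 tree
d d a: 1 tree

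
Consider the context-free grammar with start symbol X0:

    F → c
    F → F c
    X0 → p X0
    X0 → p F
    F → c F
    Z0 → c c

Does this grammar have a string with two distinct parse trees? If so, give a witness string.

Witness: p c c

Derivation 1: X0 ⇒ p F ⇒ p F c ⇒ p c c
Derivation 2: X0 ⇒ p F ⇒ p c F ⇒ p c c

Two distinct leftmost derivations for the same string.

Ambiguous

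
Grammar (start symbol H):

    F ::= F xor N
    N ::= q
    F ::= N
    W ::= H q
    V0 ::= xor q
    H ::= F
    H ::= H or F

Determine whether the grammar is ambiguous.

Unambiguous

Only H, F, N are reachable from H; ignoring the rest: This is a standard precedence ladder (H over F over N), with each level left-recursive on its own operator ('or' at H, 'xor' at F). That structure is LR(1), hence unambiguous.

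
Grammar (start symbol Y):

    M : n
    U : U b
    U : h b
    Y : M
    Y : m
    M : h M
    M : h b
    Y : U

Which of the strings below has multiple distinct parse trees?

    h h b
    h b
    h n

h h b: 1 tree
h b: 2 trees
h n: 1 tree

h b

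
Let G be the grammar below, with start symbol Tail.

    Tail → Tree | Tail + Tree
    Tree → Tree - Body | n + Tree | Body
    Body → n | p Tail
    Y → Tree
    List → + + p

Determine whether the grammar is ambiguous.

Witness: n + n

Derivation 1: Tail ⇒ Tree ⇒ n + Tree ⇒ n + Body ⇒ n + n
Derivation 2: Tail ⇒ Tail + Tree ⇒ Tree + Tree ⇒ Body + Tree ⇒ n + Tree ⇒ n + Body ⇒ n + n

Two distinct leftmost derivations for the same string.

Ambiguous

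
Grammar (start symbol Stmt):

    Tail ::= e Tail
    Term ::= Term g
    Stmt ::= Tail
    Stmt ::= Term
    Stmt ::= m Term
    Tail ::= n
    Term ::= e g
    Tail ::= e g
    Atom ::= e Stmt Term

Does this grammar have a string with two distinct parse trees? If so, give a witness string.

Witness: e g

Derivation 1: Stmt ⇒ Tail ⇒ e g
Derivation 2: Stmt ⇒ Term ⇒ e g

Two distinct leftmost derivations for the same string.

Ambiguous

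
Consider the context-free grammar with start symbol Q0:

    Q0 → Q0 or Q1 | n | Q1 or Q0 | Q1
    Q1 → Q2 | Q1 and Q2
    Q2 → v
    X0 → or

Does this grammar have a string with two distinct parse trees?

Witness: v or v

Derivation 1: Q0 ⇒ Q0 or Q1 ⇒ Q1 or Q1 ⇒ Q2 or Q1 ⇒ v or Q1 ⇒ v or Q2 ⇒ v or v
Derivation 2: Q0 ⇒ Q1 or Q0 ⇒ Q2 or Q0 ⇒ v or Q0 ⇒ v or Q1 ⇒ v or Q2 ⇒ v or v

Two distinct leftmost derivations for the same string.

Ambiguous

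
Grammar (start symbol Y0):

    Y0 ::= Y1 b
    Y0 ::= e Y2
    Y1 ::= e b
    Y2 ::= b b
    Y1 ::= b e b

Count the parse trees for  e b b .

2

Parse trees for e b b:
  [Y0 [Y1 e b] b]
  [Y0 e [Y2 b b]]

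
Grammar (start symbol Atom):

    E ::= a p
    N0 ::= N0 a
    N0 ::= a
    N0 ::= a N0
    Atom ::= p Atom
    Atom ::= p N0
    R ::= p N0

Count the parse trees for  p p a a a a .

8

Parse trees for p p a a a a:
  [Atom p [Atom p [N0 [N0 [N0 [N0 a] a] a] a]]]
  [Atom p [Atom p [N0 [N0 [N0 a [N0 a]] a] a]]]
  [Atom p [Atom p [N0 [N0 a [N0 [N0 a] a]] a]]]
  [Atom p [Atom p [N0 [N0 a [N0 a [N0 a]]] a]]]
  [Atom p [Atom p [N0 a [N0 [N0 [N0 a] a] a]]]]
  [Atom p [Atom p [N0 a [N0 [N0 a [N0 a]] a]]]]
  [Atom p [Atom p [N0 a [N0 a [N0 [N0 a] a]]]]]
  [Atom p [Atom p [N0 a [N0 a [N0 a [N0 a]]]]]]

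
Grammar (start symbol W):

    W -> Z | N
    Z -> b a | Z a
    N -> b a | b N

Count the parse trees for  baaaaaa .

Parse trees for baaaaaa:
  [W [Z [Z [Z [Z [Z [Z b a] a] a] a] a] a]]

1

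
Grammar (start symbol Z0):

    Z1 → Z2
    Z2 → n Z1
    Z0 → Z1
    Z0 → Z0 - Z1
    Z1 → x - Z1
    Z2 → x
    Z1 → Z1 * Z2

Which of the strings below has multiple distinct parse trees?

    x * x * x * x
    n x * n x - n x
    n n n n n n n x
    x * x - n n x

x * x * x * x: 1 tree
n x * n x - n x: 4 trees
n n n n n n n x: 1 tree
x * x - n n x: 1 tree

n x * n x - n x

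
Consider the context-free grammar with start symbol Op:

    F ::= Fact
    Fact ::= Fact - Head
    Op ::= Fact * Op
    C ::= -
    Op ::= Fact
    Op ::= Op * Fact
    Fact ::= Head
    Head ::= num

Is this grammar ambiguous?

Witness: num * num

Derivation 1: Op ⇒ Fact * Op ⇒ Head * Op ⇒ num * Op ⇒ num * Fact ⇒ num * Head ⇒ num * num
Derivation 2: Op ⇒ Op * Fact ⇒ Fact * Fact ⇒ Head * Fact ⇒ num * Fact ⇒ num * Head ⇒ num * num

Two distinct leftmost derivations for the same string.

Ambiguous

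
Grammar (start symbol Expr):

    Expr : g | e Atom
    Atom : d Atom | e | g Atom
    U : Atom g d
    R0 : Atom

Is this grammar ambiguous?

Unambiguous

(U, R0 are unreachable from Expr, so their rules don't affect L(Expr).) The reachable rules are right-linear with at most one rule per (nonterminal, next-terminal) pair. Each input token forces the next rule, so parsing is deterministic.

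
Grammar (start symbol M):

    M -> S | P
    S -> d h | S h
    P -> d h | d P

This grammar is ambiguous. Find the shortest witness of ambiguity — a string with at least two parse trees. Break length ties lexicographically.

d h

length 2: d h has 2 parse trees

Two derivations of d h:
  M ⇒ S ⇒ d h
  M ⇒ P ⇒ d h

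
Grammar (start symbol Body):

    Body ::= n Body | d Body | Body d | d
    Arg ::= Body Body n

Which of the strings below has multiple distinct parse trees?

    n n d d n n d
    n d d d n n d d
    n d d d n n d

n d d d n n d d

n n d d n n d: 1 tree
n d d d n n d d: 8 trees
n d d d n n d: 1 tree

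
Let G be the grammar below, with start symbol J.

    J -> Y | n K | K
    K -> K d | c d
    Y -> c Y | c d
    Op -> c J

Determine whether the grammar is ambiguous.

Witness: c d

Derivation 1: J ⇒ Y ⇒ c d
Derivation 2: J ⇒ K ⇒ c d

Two distinct leftmost derivations for the same string.

Ambiguous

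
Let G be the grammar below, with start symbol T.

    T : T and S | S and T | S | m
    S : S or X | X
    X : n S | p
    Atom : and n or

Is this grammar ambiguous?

Ambiguous

Witness: p and p

Derivation 1: T ⇒ T and S ⇒ S and S ⇒ X and S ⇒ p and S ⇒ p and X ⇒ p and p
Derivation 2: T ⇒ S and T ⇒ X and T ⇒ p and T ⇒ p and S ⇒ p and X ⇒ p and p

Two distinct leftmost derivations for the same string.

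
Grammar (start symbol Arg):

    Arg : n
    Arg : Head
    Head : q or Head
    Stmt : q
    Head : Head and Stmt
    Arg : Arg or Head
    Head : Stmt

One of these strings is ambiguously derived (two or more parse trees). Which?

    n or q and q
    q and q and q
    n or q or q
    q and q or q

n or q and q: 1 tree
q and q and q: 1 tree
n or q or q: 2 trees
q and q or q: 1 tree

n or q or q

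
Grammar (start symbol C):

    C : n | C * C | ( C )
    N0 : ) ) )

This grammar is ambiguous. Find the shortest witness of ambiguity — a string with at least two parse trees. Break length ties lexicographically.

n * n * n

length 1: no string has ≥2 trees
length 3: no string has ≥2 trees
length 5: n * n * n has 2 parse trees

Two derivations of n * n * n:
  C ⇒ C * C ⇒ n * C ⇒ n * C * C ⇒ n * n * C ⇒ n * n * n
  C ⇒ C * C ⇒ C * C * C ⇒ n * C * C ⇒ n * n * C ⇒ n * n * n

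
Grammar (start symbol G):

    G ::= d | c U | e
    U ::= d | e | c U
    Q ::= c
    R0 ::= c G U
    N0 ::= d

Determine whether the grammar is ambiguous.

Only G, U are reachable from G; ignoring the rest: Each reachable nonterminal has at most one production per leading terminal, and all productions are right-linear; the derivation is determined token-by-token.

Unambiguous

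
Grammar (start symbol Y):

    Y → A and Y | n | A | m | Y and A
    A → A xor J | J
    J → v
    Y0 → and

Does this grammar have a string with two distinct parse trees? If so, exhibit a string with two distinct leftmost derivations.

Witness: v and v

Derivation 1: Y ⇒ A and Y ⇒ J and Y ⇒ v and Y ⇒ v and A ⇒ v and J ⇒ v and v
Derivation 2: Y ⇒ Y and A ⇒ A and A ⇒ J and A ⇒ v and A ⇒ v and J ⇒ v and v

Two distinct leftmost derivations for the same string.

Ambiguous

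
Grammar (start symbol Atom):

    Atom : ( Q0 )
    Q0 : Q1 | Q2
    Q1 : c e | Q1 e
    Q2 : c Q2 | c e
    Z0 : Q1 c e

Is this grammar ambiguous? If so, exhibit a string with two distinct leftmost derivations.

Ambiguous

Witness: ( c e )

Derivation 1: Atom ⇒ ( Q0 ) ⇒ ( Q1 ) ⇒ ( c e )
Derivation 2: Atom ⇒ ( Q0 ) ⇒ ( Q2 ) ⇒ ( c e )

Two distinct leftmost derivations for the same string.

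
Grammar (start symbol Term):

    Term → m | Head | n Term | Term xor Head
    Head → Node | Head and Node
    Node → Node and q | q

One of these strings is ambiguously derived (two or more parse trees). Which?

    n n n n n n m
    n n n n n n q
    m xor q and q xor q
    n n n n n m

m xor q and q xor q

n n n n n n m: 1 tree
n n n n n n q: 1 tree
m xor q and q xor q: 2 trees
n n n n n m: 1 tree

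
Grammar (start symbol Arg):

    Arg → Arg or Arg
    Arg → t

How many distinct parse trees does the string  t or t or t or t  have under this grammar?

5

Parse trees for t or t or t or t:
  [Arg [Arg t] or [Arg [Arg t] or [Arg [Arg t] or [Arg t]]]]
  [Arg [Arg t] or [Arg [Arg [Arg t] or [Arg t]] or [Arg t]]]
  [Arg [Arg [Arg t] or [Arg t]] or [Arg [Arg t] or [Arg t]]]
  [Arg [Arg [Arg t] or [Arg [Arg t] or [Arg t]]] or [Arg t]]
  [Arg [Arg [Arg [Arg t] or [Arg t]] or [Arg t]] or [Arg t]]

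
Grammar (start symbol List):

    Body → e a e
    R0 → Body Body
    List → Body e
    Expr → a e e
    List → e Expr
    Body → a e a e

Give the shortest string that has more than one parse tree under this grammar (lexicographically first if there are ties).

length 4: e a e e has 2 parse trees

Two derivations of e a e e:
  List ⇒ Body e ⇒ e a e e
  List ⇒ e Expr ⇒ e a e e

e a e e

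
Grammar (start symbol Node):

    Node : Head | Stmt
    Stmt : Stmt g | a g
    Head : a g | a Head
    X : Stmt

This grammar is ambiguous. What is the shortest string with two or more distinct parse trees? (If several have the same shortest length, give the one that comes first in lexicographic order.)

a g

length 2: a g has 2 parse trees

Two derivations of a g:
  Node ⇒ Head ⇒ a g
  Node ⇒ Stmt ⇒ a g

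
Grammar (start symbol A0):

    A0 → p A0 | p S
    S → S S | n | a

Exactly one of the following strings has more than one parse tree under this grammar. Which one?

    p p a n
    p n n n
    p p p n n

p p a n: 1 tree
p n n n: 2 trees
p p p n n: 1 tree

p n n n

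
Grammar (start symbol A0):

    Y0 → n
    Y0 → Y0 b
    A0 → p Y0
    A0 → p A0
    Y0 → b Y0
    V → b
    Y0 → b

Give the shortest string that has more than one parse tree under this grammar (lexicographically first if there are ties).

p b b

length 2: no string has ≥2 trees
length 3: p b b has 2 parse trees

Two derivations of p b b:
  A0 ⇒ p Y0 ⇒ p Y0 b ⇒ p b b
  A0 ⇒ p Y0 ⇒ p b Y0 ⇒ p b b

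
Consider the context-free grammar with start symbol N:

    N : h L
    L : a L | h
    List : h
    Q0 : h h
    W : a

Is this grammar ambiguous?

(List, Q0, W are unreachable from N, so their rules don't affect L(N).) Restricted to the reachable nonterminals, every rule has the form A → t or A → t B, and no two rules for the same A share a first terminal. The grammar encodes a DFA — one run per string.

Unambiguous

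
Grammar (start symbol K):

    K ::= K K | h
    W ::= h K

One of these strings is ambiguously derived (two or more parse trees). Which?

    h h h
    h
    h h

h h h: 2 trees
h: 1 tree
h h: 1 tree

h h h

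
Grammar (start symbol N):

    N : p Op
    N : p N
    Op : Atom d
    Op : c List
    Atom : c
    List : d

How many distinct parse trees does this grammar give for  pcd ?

2

Parse trees for pcd:
  [N p [Op [Atom c] d]]
  [N p [Op c [List d]]]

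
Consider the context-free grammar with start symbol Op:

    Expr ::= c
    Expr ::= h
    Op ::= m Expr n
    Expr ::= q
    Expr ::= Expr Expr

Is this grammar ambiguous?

Ambiguous

Witness: m c c c n

Derivation 1: Op ⇒ m Expr n ⇒ m Expr Expr n ⇒ m c Expr n ⇒ m c Expr Expr n ⇒ m c c Expr n ⇒ m c c c n
Derivation 2: Op ⇒ m Expr n ⇒ m Expr Expr n ⇒ m Expr Expr Expr n ⇒ m c Expr Expr n ⇒ m c c Expr n ⇒ m c c c n

Two distinct leftmost derivations for the same string.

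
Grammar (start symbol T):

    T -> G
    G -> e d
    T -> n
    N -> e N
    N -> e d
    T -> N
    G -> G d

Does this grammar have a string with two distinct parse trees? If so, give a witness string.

Witness: e d

Derivation 1: T ⇒ G ⇒ e d
Derivation 2: T ⇒ N ⇒ e d

Two distinct leftmost derivations for the same string.

Ambiguous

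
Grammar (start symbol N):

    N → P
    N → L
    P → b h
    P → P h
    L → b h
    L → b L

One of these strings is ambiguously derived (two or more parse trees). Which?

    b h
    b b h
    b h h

b h: 2 trees
b b h: 1 tree
b h h: 1 tree

b h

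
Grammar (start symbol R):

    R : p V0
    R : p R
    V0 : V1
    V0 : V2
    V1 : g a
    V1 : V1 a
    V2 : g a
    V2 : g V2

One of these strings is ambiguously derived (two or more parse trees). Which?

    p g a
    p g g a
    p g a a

p g a

p g a: 2 trees
p g g a: 1 tree
p g a a: 1 tree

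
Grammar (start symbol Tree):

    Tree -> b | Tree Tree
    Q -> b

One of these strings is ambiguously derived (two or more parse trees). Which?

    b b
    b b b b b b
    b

b b: 1 tree
b b b b b b: 42 trees
b: 1 tree

b b b b b b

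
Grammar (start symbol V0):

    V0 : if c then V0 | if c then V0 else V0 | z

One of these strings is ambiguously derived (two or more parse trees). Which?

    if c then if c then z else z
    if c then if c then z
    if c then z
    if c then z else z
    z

if c then if c then z else z

if c then if c then z else z: 2 trees
if c then if c then z: 1 tree
if c then z: 1 tree
if c then z else z: 1 tree
z: 1 tree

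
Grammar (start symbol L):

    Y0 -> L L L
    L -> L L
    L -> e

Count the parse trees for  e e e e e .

14

Parse trees for e e e e e (showing first 6 of 14):
  [L [L e] [L [L e] [L [L e] [L [L e] [L e]]]]]
  [L [L e] [L [L e] [L [L [L e] [L e]] [L e]]]]
  [L [L e] [L [L [L e] [L e]] [L [L e] [L e]]]]
  [L [L e] [L [L [L e] [L [L e] [L e]]] [L e]]]
  [L [L e] [L [L [L [L e] [L e]] [L e]] [L e]]]
  [L [L [L e] [L e]] [L [L e] [L [L e] [L e]]]]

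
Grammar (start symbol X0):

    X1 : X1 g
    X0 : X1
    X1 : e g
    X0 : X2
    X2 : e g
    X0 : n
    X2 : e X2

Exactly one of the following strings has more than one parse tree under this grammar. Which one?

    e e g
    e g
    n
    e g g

e g

e e g: 1 tree
e g: 2 trees
n: 1 tree
e g g: 1 tree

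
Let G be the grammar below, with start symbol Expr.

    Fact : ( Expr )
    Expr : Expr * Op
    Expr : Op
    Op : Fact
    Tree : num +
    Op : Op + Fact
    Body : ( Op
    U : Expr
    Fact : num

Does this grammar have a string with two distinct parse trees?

(Body, Tree, U are unreachable from Expr, so their rules don't affect L(Expr).) This is a standard precedence ladder (Expr over Op over Fact), with each level left-recursive on its own operator ('*' at Expr, '+' at Op). That structure is LR(1), hence unambiguous.

Unambiguous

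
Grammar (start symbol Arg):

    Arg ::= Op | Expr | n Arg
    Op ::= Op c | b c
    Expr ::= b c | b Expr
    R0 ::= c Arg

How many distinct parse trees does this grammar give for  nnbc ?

2

Parse trees for nnbc:
  [Arg n [Arg n [Arg [Op b c]]]]
  [Arg n [Arg n [Arg [Expr b c]]]]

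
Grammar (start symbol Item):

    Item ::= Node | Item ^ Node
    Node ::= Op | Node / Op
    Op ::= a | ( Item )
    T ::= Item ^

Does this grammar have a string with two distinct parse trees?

Unambiguous

(T is unreachable from Item, so its rules don't affect L(Item).) Item → Item ^ Node | Node  ;  Node → Node / Op | Op  — a left-associative chain with Op at the bottom. Each string factors uniquely by precedence.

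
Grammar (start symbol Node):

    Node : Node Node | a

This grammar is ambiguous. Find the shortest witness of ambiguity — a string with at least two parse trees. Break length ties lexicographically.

length 1: no string has ≥2 trees
length 2: no string has ≥2 trees
length 3: a a a has 2 parse trees

Two derivations of a a a:
  Node ⇒ Node Node ⇒ Node Node Node ⇒ a Node Node ⇒ a a Node ⇒ a a a
  Node ⇒ Node Node ⇒ a Node ⇒ a Node Node ⇒ a a Node ⇒ a a a

a a a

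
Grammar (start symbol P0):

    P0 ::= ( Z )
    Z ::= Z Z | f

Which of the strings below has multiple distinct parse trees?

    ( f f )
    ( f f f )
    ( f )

( f f f )

( f f ): 1 tree
( f f f ): 2 trees
( f ): 1 tree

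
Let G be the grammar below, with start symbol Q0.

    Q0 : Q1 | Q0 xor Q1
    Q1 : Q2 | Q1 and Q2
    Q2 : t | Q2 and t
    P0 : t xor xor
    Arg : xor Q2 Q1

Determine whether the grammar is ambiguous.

Witness: t and t

Derivation 1: Q0 ⇒ Q1 ⇒ Q2 ⇒ Q2 and t ⇒ t and t
Derivation 2: Q0 ⇒ Q1 ⇒ Q1 and Q2 ⇒ Q2 and Q2 ⇒ t and Q2 ⇒ t and t

Two distinct leftmost derivations for the same string.

Ambiguous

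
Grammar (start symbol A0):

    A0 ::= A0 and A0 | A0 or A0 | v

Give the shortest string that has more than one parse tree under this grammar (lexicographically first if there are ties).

length 1: no string has ≥2 trees
length 3: no string has ≥2 trees
length 5: v and v and v has 2 parse trees

Two derivations of v and v and v:
  A0 ⇒ A0 and A0 ⇒ A0 and A0 and A0 ⇒ v and A0 and A0 ⇒ v and v and A0 ⇒ v and v and v
  A0 ⇒ A0 and A0 ⇒ v and A0 ⇒ v and A0 and A0 ⇒ v and v and A0 ⇒ v and v and v

v and v and v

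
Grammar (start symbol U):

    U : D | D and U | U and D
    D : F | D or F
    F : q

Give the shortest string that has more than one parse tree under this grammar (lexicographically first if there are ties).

length 1: no string has ≥2 trees
length 3: q and q has 2 parse trees

Two derivations of q and q:
  U ⇒ D and U ⇒ F and U ⇒ q and U ⇒ q and D ⇒ q and F ⇒ q and q
  U ⇒ U and D ⇒ D and D ⇒ F and D ⇒ q and D ⇒ q and F ⇒ q and q

q and q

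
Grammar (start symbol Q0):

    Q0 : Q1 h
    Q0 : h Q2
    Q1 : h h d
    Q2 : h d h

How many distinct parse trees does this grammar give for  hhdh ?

2

Parse trees for hhdh:
  [Q0 [Q1 h h d] h]
  [Q0 h [Q2 h d h]]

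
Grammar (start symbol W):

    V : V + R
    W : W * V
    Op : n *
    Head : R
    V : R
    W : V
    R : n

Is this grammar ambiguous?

Only W, V, R are reachable from W; ignoring the rest: W → W * V | V  ;  V → V + R | R  — a left-associative chain with R at the bottom. Each string factors uniquely by precedence.

Unambiguous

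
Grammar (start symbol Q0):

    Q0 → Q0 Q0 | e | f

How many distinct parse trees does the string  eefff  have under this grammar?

Parse trees for eefff (showing first 6 of 14):
  [Q0 [Q0 e] [Q0 [Q0 e] [Q0 [Q0 f] [Q0 [Q0 f] [Q0 f]]]]]
  [Q0 [Q0 e] [Q0 [Q0 e] [Q0 [Q0 [Q0 f] [Q0 f]] [Q0 f]]]]
  [Q0 [Q0 e] [Q0 [Q0 [Q0 e] [Q0 f]] [Q0 [Q0 f] [Q0 f]]]]
  [Q0 [Q0 e] [Q0 [Q0 [Q0 e] [Q0 [Q0 f] [Q0 f]]] [Q0 f]]]
  [Q0 [Q0 e] [Q0 [Q0 [Q0 [Q0 e] [Q0 f]] [Q0 f]] [Q0 f]]]
  [Q0 [Q0 [Q0 e] [Q0 e]] [Q0 [Q0 f] [Q0 [Q0 f] [Q0 f]]]]

14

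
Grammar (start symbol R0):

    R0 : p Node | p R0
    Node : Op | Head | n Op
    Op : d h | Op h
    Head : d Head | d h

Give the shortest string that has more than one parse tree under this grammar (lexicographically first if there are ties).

length 3: p d h has 2 parse trees

Two derivations of p d h:
  R0 ⇒ p Node ⇒ p Op ⇒ p d h
  R0 ⇒ p Node ⇒ p Head ⇒ p d h

p d h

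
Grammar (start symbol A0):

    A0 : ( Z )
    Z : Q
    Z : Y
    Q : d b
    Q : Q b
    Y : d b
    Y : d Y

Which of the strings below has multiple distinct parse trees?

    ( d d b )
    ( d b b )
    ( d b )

( d d b ): 1 tree
( d b b ): 1 tree
( d b ): 2 trees

( d b )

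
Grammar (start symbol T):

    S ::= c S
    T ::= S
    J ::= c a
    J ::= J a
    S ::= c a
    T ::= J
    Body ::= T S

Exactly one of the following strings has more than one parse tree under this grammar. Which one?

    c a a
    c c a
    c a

c a a: 1 tree
c c a: 1 tree
c a: 2 trees

c a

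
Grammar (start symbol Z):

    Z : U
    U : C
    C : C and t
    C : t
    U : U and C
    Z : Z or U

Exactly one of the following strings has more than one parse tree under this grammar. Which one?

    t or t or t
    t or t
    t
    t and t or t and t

t or t or t: 1 tree
t or t: 1 tree
t: 1 tree
t and t or t and t: 4 trees

t and t or t and t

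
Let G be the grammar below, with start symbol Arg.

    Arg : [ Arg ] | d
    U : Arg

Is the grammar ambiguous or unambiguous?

Unambiguous

(U is unreachable from Arg, so its rules don't affect L(Arg).) Each string is a nest of matched brackets around a single atom. An opening bracket forces the recursive rule; an atom forces the base rule.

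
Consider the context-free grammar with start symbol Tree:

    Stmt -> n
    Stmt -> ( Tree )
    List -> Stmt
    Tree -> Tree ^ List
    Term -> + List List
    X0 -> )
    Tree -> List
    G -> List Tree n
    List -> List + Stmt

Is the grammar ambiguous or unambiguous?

Unambiguous

Only Tree, List, Stmt are reachable from Tree; ignoring the rest: Tree → Tree ^ List | List  ;  List → List + Stmt | Stmt  — a left-associative chain with Stmt at the bottom. Each string factors uniquely by precedence.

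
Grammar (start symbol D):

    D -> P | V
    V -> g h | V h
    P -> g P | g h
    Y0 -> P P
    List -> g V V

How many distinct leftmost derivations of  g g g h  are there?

1

Parse trees for g g g h:
  [D [P g [P g [P g h]]]]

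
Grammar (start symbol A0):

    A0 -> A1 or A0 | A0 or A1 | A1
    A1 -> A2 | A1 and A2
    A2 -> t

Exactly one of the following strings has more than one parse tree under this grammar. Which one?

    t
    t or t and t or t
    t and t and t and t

t: 1 tree
t or t and t or t: 4 trees
t and t and t and t: 1 tree

t or t and t or t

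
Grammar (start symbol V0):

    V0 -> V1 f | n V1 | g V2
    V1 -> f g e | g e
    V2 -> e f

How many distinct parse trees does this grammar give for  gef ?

Parse trees for gef:
  [V0 [V1 g e] f]
  [V0 g [V2 e f]]

2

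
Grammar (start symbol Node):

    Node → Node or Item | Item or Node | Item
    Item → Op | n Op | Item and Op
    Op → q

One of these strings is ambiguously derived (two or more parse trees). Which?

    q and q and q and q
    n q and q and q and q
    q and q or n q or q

q and q and q and q: 1 tree
n q and q and q and q: 1 tree
q and q or n q or q: 4 trees

q and q or n q or q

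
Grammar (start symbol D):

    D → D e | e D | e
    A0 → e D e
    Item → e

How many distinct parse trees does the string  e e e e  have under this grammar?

8

Parse trees for e e e e:
  [D [D [D [D e] e] e] e]
  [D [D [D e [D e]] e] e]
  [D [D e [D [D e] e]] e]
  [D [D e [D e [D e]]] e]
  [D e [D [D [D e] e] e]]
  [D e [D [D e [D e]] e]]
  [D e [D e [D [D e] e]]]
  [D e [D e [D e [D e]]]]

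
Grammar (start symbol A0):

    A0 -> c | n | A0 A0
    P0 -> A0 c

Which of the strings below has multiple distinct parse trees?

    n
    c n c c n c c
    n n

c n c c n c c

n: 1 tree
c n c c n c c: 132 trees
n n: 1 tree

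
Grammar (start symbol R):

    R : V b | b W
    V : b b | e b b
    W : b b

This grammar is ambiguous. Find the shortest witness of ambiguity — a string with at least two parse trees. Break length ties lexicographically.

length 3: b b b has 2 parse trees

Two derivations of b b b:
  R ⇒ V b ⇒ b b b
  R ⇒ b W ⇒ b b b

b b b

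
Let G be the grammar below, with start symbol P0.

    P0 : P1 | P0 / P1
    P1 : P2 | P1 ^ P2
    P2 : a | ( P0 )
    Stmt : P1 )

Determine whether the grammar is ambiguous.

Only P0, P1, P2 are reachable from P0; ignoring the rest: P0 → P0 / P1 | P1  ;  P1 → P1 ^ P2 | P2  — a left-associative chain with P2 at the bottom. Each string factors uniquely by precedence.

Unambiguous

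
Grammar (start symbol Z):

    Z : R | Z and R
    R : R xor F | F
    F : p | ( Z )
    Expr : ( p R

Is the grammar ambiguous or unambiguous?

Only Z, R, F are reachable from Z; ignoring the rest: The grammar is stratified — Z handles 'and' (left-recursive), R handles 'xor', F atoms. Each operator has a fixed associativity and precedence level, so every string has one parse.

Unambiguous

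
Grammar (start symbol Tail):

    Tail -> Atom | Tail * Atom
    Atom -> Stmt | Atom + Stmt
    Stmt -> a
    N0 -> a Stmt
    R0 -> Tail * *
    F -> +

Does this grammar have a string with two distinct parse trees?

(N0, R0, F are unreachable from Tail, so their rules don't affect L(Tail).) This is a standard precedence ladder (Tail over Atom over Stmt), with each level left-recursive on its own operator ('*' at Tail, '+' at Atom). That structure is LR(1), hence unambiguous.

Unambiguous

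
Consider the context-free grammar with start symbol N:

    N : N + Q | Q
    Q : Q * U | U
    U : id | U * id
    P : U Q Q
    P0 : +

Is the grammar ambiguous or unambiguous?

Witness: id * id

Derivation 1: N ⇒ Q ⇒ Q * U ⇒ U * U ⇒ id * U ⇒ id * id
Derivation 2: N ⇒ Q ⇒ U ⇒ U * id ⇒ id * id

Two distinct leftmost derivations for the same string.

Ambiguous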